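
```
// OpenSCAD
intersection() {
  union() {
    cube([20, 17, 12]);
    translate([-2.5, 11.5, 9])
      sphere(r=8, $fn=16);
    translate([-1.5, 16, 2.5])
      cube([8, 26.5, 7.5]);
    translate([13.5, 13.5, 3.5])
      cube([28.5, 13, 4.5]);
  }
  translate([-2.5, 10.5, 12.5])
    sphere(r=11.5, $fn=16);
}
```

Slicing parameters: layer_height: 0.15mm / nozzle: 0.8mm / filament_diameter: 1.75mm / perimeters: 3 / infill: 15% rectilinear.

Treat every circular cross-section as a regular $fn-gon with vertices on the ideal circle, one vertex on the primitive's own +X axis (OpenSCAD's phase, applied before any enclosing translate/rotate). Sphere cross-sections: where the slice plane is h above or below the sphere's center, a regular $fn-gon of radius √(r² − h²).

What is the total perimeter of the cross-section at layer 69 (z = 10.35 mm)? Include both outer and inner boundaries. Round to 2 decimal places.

At z = 10.35 mm: the cube (footprint 20×17) is included at this height (perimeter 74.00 mm); the r=8 sphere at (-2.5, 11.5) contributes a regular 16-gon of circumradius √(8²−1.35²) = 7.885 (perimeter = 2·16·7.885·sin(180°/16) = 49.23 mm); the cube at (-1.5, 16) is absent (z outside [2.5, 10]); the cube at (13.5, 13.5) is absent (z outside [3.5, 8]); Combining (union): the regions partially overlap (shared area 53.66 mm²), so the edge portions inside another operand are dropped and the merged outline is re-measured after clipping — boundary = 91.39 mm; the r=11.5 sphere at (-2.5, 10.5) slices to a regular 16-gon of circumradius 11.297 (√(r²−h²) with h=2.15 from center) (perimeter = 2·16·11.297·sin(180°/16) = 70.53 mm); Taking the intersection: the r=11.5 sphere at (-2.5, 10.5) partially overlaps that combined region; clipping to the common part keeps 258.40 mm² — boundary = 62.95 mm. Overall, the cross-section is a single solid region. Total boundary length (outer) = 62.95 mm.

62.95 mm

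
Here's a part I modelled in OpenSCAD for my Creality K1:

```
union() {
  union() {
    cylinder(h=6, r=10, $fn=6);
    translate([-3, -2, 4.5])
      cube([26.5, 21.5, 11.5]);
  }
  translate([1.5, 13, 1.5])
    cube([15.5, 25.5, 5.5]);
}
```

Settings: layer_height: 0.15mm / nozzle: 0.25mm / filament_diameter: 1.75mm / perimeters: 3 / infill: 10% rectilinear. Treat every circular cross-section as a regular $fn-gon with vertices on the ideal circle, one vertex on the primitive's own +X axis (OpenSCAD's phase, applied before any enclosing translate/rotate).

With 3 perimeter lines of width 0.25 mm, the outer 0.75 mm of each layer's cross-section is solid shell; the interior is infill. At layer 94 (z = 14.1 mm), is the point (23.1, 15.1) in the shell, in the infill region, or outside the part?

shell

At z = 14.1 mm: the cylinder is not intersected at this z (z outside [0, 6]); the cube at (-3, -2) is present — its section is the full 26.5×21.5 rectangle; Combining (union): only the 26.5×21.5 cube at (-3, -2) is present, so the union is just that shape — 1 connected region; the cube at (1.5, 13) is absent (z outside [1.5, 7]); Taking the union: only that combined region is present, so the union is just that shape — 1 connected region. Overall, the cross-section is a single solid region. The nearest boundary edge runs (23.50, -2.00)→(23.50, 19.50); distance from the point to it = 0.40 mm. The point is inside the cross-section, 0.40 mm from the nearest boundary — within the 0.75 mm shell band (3 × 0.25).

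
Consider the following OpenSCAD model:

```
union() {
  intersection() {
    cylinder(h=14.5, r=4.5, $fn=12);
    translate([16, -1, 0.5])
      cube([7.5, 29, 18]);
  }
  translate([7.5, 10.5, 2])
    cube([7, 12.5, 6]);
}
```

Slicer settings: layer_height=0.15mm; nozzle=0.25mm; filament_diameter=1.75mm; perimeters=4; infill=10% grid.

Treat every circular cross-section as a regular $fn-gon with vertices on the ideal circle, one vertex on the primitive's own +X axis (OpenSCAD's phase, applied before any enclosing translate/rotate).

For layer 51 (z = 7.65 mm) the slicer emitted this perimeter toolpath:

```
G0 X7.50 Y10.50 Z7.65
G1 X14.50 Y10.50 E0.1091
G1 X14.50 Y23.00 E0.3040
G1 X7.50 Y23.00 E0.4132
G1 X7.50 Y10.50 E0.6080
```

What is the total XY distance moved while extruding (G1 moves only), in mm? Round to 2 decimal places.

39.00 mm

Sum the Euclidean lengths of each G1 segment: total = 39.00 mm.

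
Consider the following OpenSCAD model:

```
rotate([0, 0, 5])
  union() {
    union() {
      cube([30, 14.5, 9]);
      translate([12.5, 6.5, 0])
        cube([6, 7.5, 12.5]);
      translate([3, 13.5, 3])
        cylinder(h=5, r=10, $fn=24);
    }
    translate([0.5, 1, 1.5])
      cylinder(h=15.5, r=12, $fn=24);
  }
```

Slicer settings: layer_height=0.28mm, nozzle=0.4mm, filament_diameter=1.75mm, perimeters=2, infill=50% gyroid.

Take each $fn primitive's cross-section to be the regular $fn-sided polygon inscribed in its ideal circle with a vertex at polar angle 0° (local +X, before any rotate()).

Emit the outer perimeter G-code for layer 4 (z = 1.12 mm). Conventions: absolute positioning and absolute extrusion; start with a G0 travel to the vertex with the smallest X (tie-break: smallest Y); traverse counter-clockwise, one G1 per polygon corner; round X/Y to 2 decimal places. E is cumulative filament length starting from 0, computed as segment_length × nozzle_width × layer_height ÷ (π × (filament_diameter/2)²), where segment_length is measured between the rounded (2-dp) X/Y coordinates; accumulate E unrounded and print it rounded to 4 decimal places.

G0 X-1.26 Y14.44 Z1.12
G1 X0.00 Y0.00 E0.6749
G1 X29.89 Y2.61 E2.0720
G1 X28.62 Y17.06 E2.7475
G1 X-1.26 Y14.44 E4.1442

At z = 1.12 mm: the cube is present — its section is the full 30×14.5 rectangle; the 6×7.5 cube at (12.5, 6.5) contributes its full rectangle; the cylinder at (3, 13.5) is not intersected at this z (z outside [3, 8]); Merging all regions: the 6×7.5 cube at (12.5, 6.5) lies entirely inside the 30×14.5 cube, so the union is just the 30×14.5 cube — 1 connected region; the cylinder at (0.5, 1) does not reach this height (z outside [1.5, 17]); Combining (union): only that combined region is present, so the union is just that shape — 1 connected region; (whole slice rotated 5° about Z — lengths, areas and connectivity unchanged). The outline is a single polygon with 4 vertices. Extrusion per mm of travel: 0.4 × 0.28 / (π × 0.875²) = 0.046564. Accumulating E over each segment gives final E = 4.1442.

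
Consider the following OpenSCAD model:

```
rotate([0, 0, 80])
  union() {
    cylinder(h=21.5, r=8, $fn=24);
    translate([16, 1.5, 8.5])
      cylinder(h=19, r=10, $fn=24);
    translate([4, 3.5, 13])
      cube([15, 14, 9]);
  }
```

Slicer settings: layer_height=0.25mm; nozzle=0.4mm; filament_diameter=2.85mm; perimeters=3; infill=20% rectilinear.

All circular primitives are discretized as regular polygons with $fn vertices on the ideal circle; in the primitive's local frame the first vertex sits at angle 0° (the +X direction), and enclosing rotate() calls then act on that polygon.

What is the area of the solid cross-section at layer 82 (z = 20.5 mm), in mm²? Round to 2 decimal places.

622.59 mm²

At z = 20.5 mm: the r=8 cylinder contributes a regular 24-gon of circumradius 8 (area = (24/2)·8.000²·sin(360°/24) = 198.77 mm²); the cylinder at (16, 1.5): section is a regular 24-gon, circumradius r=10 (area = (24/2)·10.000²·sin(360°/24) = 310.58 mm²); the cube at (4, 3.5) is present — its section is the full 15×14 rectangle (area 210.00 mm²); Taking the union: the regions partially overlap — summed areas 719.36 mm² minus the doubly-counted overlap 96.76 mm² gives 622.59 mm² — area = 622.59 mm²; (whole slice rotated 80° about Z — lengths, areas and connectivity unchanged). Overall, the cross-section is a single solid region. Net area = 622.59 mm².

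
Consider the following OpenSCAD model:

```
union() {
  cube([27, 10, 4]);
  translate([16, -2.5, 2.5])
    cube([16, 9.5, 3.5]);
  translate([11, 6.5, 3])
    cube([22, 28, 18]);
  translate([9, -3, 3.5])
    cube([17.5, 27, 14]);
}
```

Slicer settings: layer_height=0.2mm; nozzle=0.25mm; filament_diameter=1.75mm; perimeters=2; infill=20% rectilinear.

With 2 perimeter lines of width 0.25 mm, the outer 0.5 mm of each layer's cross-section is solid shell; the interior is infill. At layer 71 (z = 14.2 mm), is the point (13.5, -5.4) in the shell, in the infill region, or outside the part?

outside

At z = 14.2 mm: the cube is not intersected at this z (z outside [0, 4]); the cube at (16, -2.5) is absent (z outside [2.5, 6]); the 22×28 cube at (11, 6.5) contributes its full rectangle; the cube at (9, -3) (footprint 17.5×27) is included at this height; Taking the union: the regions partially overlap (shared area 271.25 mm²), so overlapping operands fuse into one piece — 1 connected region. Overall, the cross-section is a single solid region. The nearest boundary edge runs (26.50, -3.00)→(9.00, -3.00); distance from the point to it = 2.40 mm. The point is not inside any of the regions above, so it lies outside the cross-section (2.40 mm from the nearest boundary).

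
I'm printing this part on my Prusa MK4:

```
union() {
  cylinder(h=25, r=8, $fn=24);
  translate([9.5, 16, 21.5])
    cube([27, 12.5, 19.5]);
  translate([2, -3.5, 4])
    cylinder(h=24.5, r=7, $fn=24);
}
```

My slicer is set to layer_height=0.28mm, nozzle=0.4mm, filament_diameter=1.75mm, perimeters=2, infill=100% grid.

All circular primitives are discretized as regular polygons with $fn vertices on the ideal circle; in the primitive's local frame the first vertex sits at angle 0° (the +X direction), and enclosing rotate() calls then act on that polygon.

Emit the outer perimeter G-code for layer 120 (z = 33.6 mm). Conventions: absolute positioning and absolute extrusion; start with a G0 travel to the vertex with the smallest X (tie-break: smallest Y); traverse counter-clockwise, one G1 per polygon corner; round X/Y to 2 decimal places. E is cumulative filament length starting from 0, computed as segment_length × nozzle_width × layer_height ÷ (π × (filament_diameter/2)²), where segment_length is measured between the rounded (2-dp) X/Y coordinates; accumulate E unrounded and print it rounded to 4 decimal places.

At z = 33.6 mm: the cylinder does not reach this height (z outside [0, 25]); the cube at (9.5, 16) (footprint 27×12.5) is included at this height; the cylinder at (2, -3.5) does not reach this height (z outside [4, 28.5]); Combining (union): only the 27×12.5 cube at (9.5, 16) is present, so the union is just that shape — 1 connected region. The outline is a single polygon with 4 vertices. Extrusion per mm of travel: 0.4 × 0.28 / (π × 0.875²) = 0.046564. Accumulating E over each segment gives final E = 3.6786.

G0 X9.50 Y16.00 Z33.60
G1 X36.50 Y16.00 E1.2572
G1 X36.50 Y28.50 E1.8393
G1 X9.50 Y28.50 E3.0965
G1 X9.50 Y16.00 E3.6786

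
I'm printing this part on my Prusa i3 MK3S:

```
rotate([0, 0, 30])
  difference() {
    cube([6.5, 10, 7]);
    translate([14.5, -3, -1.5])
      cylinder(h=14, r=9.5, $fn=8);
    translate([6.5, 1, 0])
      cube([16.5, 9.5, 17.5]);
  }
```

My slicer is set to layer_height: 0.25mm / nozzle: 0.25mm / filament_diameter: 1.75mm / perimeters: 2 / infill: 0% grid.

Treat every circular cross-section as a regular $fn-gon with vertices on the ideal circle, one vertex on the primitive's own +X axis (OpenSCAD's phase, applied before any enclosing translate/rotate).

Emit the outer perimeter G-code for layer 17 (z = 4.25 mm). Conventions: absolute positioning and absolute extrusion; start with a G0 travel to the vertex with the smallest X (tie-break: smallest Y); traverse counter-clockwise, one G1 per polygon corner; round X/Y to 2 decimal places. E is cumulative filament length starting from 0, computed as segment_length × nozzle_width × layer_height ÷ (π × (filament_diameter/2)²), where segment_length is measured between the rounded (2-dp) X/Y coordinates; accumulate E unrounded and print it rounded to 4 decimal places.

G0 X-5.00 Y8.66 Z4.25
G1 X0.00 Y0.00 E0.2598
G1 X5.41 Y3.12 E0.4221
G1 X5.32 Y3.79 E0.4397
G1 X0.63 Y11.91 E0.6833
G1 X-5.00 Y8.66 E0.8523

At z = 4.25 mm: the 6.5×10 cube contributes its full rectangle; the cylinder at (14.5, -3): section is a regular 8-gon, circumradius r=9.5; the 16.5×9.5 cube at (6.5, 1) contributes its full rectangle; Subtracting the remaining from the first: starting from the 6.5×10 cube, the r=9.5 cylinder at (14.5, -3) partially overlaps it — only the 0.08 mm² overlap (of its 255.27 mm²) is removed, clipping the outline; the 16.5×9.5 cube at (6.5, 1) misses the remaining region (no effect) — 1 connected region; (rotated 30° about Z; rotation is an isometry so areas/perimeters/island counts are preserved). The outline is a single polygon with 5 vertices. Extrusion per mm of travel: 0.25 × 0.25 / (π × 0.875²) = 0.025984. Accumulating E over each segment gives final E = 0.8523.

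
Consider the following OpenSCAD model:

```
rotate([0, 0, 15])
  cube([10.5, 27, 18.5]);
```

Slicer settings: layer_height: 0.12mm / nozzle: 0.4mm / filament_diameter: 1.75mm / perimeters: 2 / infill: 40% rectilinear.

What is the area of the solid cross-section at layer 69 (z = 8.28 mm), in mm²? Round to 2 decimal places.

283.50 mm²

At z = 8.28 mm: the 10.5×27 cube contributes its full rectangle (area 283.50 mm²); (rotated 15° about Z; rotation is an isometry so areas/perimeters/island counts are preserved). Overall, the cross-section is a single solid region. Net area = 283.50 mm².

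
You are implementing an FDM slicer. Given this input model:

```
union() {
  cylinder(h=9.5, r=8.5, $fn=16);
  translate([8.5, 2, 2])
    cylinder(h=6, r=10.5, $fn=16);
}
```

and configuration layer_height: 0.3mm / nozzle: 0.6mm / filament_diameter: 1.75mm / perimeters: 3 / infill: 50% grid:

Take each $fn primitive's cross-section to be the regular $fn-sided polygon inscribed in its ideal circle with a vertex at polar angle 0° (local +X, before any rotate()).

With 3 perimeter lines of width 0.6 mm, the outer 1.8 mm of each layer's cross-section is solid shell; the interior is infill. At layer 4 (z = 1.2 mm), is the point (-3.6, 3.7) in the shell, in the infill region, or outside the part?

At z = 1.2 mm: the cylinder: section is a regular 16-gon, circumradius r=8.5; the cylinder at (8.5, 2) does not reach this height (z outside [2, 8]); Taking the union: only the r=8.5 cylinder is present, so the union is just that shape — 1 connected region. Overall, the cross-section is a single solid region. The nearest boundary edge runs (-3.25, 7.85)→(-6.01, 6.01); distance from the point to it = 3.26 mm. The point is inside the cross-section and 3.26 mm from the nearest boundary — more than the 1.8 mm shell width (3 × 0.6), so it's in the infill interior.

infill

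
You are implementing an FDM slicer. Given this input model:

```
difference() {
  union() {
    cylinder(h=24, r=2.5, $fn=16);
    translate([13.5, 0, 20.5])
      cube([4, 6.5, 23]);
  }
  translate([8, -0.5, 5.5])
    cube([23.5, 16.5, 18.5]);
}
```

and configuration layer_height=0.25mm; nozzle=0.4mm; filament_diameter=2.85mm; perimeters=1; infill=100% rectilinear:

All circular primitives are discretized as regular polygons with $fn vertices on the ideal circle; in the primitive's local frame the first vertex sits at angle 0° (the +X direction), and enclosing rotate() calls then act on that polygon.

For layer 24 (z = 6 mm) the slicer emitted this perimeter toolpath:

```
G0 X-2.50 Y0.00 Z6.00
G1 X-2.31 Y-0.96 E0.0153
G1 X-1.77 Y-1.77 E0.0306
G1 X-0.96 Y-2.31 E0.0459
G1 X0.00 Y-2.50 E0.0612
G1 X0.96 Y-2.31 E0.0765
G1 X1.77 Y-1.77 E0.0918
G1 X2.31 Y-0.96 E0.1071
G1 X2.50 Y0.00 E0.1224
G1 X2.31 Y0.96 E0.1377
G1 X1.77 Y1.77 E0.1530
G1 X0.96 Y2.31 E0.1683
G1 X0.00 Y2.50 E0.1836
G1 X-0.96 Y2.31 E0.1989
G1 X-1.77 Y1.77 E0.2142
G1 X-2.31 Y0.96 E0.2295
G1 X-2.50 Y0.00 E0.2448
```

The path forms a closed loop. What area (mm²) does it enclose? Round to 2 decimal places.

Apply the shoelace formula to the sequence of (X, Y) vertices; enclosed area = 19.16 mm².

19.16 mm²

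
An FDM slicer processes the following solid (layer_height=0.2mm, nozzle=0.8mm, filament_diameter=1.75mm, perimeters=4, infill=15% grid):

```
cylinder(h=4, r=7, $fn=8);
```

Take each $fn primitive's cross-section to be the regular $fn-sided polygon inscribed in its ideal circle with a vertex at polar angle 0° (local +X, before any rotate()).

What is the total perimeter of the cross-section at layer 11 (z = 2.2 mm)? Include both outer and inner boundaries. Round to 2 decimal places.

At z = 2.2 mm: the r=7 cylinder gives a regular 8-gon of circumradius 7 (constant along its height) (perimeter = 2·8·7.000·sin(180°/8) = 42.86 mm). Overall, the cross-section is a single solid region. Total boundary length (outer) = 42.86 mm.

42.86 mm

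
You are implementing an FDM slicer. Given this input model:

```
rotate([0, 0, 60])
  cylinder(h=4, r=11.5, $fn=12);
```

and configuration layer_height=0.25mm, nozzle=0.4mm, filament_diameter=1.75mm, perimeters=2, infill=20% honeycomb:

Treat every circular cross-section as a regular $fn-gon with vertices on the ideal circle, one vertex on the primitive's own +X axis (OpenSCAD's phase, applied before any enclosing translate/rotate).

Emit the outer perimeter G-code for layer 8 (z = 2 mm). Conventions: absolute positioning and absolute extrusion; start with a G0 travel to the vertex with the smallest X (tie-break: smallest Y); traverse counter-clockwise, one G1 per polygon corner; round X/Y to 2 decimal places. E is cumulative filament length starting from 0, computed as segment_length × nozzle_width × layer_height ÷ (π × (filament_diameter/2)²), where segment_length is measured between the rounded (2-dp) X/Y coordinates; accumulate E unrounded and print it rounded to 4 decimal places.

At z = 2 mm: the r=11.5 cylinder contributes a regular 12-gon of circumradius 11.5; (rotated 60° about Z; rotation is an isometry so areas/perimeters/island counts are preserved). The outline is a single polygon with 12 vertices. Extrusion per mm of travel: 0.4 × 0.25 / (π × 0.875²) = 0.041575. Accumulating E over each segment gives final E = 2.9700.

G0 X-11.50 Y0.00 Z2.00
G1 X-9.96 Y-5.75 E0.2475
G1 X-5.75 Y-9.96 E0.4950
G1 X0.00 Y-11.50 E0.7425
G1 X5.75 Y-9.96 E0.9900
G1 X9.96 Y-5.75 E1.2375
G1 X11.50 Y0.00 E1.4850
G1 X9.96 Y5.75 E1.7325
G1 X5.75 Y9.96 E1.9800
G1 X0.00 Y11.50 E2.2275
G1 X-5.75 Y9.96 E2.4750
G1 X-9.96 Y5.75 E2.7225
G1 X-11.50 Y0.00 E2.9700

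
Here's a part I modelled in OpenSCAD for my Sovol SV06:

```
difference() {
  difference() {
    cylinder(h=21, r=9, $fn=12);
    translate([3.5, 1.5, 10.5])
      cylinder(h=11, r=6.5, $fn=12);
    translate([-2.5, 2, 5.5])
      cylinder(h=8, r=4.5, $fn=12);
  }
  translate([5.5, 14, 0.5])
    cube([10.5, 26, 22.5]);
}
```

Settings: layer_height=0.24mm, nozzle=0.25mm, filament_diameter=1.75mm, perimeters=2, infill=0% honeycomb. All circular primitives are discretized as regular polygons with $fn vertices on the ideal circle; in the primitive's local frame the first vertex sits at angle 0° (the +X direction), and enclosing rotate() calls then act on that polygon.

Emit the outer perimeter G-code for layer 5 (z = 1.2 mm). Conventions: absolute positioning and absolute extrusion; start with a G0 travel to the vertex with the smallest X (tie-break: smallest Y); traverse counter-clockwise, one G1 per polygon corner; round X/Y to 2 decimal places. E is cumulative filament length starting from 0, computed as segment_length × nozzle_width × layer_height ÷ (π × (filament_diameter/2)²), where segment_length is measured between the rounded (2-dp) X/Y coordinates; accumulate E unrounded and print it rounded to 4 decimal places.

At z = 1.2 mm: the cylinder: section is a regular 12-gon, circumradius r=9; the cylinder at (3.5, 1.5) is absent (z outside [10.5, 21.5]); the cylinder at (-2.5, 2) is absent (z outside [5.5, 13.5]); Taking the first minus the rest: none of the subtracted shapes is present at this height, so the r=9 cylinder is unchanged — 1 connected region; the cube at (5.5, 14) (footprint 10.5×26) is included at this height; Subtracting the remaining from the first: starting from that combined region, the 10.5×26 cube at (5.5, 14) misses the remaining region (no effect) — 1 connected region. The outline is a single polygon with 12 vertices. Extrusion per mm of travel: 0.25 × 0.24 / (π × 0.875²) = 0.024945. Accumulating E over each segment gives final E = 1.3942.

G0 X-9.00 Y0.00 Z1.20
G1 X-7.79 Y-4.50 E0.1162
G1 X-4.50 Y-7.79 E0.2323
G1 X0.00 Y-9.00 E0.3485
G1 X4.50 Y-7.79 E0.4648
G1 X7.79 Y-4.50 E0.5808
G1 X9.00 Y0.00 E0.6971
G1 X7.79 Y4.50 E0.8133
G1 X4.50 Y7.79 E0.9294
G1 X0.00 Y9.00 E1.0456
G1 X-4.50 Y7.79 E1.1619
G1 X-7.79 Y4.50 E1.2779
G1 X-9.00 Y0.00 E1.3942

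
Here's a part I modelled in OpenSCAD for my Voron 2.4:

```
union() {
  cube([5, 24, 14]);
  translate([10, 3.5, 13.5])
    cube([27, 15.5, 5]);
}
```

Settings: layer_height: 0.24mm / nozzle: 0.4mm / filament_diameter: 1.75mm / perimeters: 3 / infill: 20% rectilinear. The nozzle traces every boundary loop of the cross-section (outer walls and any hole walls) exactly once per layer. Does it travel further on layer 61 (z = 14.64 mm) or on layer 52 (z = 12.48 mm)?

layer 61 (z = 14.64 mm)

Layer 61 (z = 14.64): the cube is not intersected at this z (z outside [0, 14]); the cube at (10, 3.5) (footprint 27×15.5) is included at this height (perimeter 85.00 mm); Merging all regions: only the 27×15.5 cube at (10, 3.5) is present, so the union is just that shape — boundary = 85.00 mm. So its perimeter = 85.00 mm. Layer 52 (z = 12.48): the cube (footprint 5×24) is included at this height (perimeter 58.00 mm); the cube at (10, 3.5) does not reach this height (z outside [13.5, 18.5]); Merging all regions: only the 5×24 cube is present, so the union is just that shape — boundary = 58.00 mm. So its perimeter = 58.00 mm. Layer 61 is larger (85.00 vs 58.00 mm).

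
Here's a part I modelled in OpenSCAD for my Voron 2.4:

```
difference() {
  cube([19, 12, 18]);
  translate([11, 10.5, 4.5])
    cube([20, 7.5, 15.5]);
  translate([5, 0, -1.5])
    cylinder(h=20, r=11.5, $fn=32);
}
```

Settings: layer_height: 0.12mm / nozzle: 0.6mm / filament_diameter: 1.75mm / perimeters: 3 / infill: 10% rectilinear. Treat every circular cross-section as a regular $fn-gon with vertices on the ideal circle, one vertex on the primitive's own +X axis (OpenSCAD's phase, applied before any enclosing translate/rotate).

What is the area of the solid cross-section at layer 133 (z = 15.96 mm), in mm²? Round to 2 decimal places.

At z = 15.96 mm: the cube (footprint 19×12) is included at this height (area 228.00 mm²); the cube at (11, 10.5) (footprint 20×7.5) is included at this height (area 150.00 mm²); the r=11.5 cylinder at (5, 0) gives a regular 32-gon of circumradius 11.5 (constant along its height) (area = (32/2)·11.500²·sin(360°/32) = 412.81 mm²); Taking the first minus the rest: starting from the 19×12 cube (228.00 mm²), the 20×7.5 cube at (11, 10.5) partially overlaps it — only the 12.00 mm² overlap (of its 150.00 mm²) is removed, clipping the outline; the r=11.5 cylinder at (5, 0) partially overlaps it — only the 158.65 mm² overlap (of its 412.81 mm²) is removed, clipping the outline — area = 57.35 mm². Overall, the cross-section is a single solid region. Net area = 57.35 mm².

57.35 mm²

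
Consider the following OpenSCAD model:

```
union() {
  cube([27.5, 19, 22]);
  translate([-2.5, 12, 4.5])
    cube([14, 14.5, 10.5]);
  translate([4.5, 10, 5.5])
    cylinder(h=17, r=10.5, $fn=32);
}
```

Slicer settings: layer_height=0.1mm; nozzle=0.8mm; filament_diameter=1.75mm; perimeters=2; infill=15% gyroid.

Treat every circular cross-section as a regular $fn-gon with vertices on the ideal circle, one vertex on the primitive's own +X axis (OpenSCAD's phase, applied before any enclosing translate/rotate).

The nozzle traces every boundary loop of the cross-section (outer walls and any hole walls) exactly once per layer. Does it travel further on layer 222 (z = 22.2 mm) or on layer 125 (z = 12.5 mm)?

Layer 222 (z = 22.2): the cube is not intersected at this z (z outside [0, 22]); the cube at (-2.5, 12) does not reach this height (z outside [4.5, 15]); the r=10.5 cylinder at (4.5, 10) contributes a regular 32-gon of circumradius 10.5 (perimeter = 2·32·10.500·sin(180°/32) = 65.87 mm); Taking the union: only the r=10.5 cylinder at (4.5, 10) is present, so the union is just that shape — boundary = 65.87 mm. So its perimeter = 65.87 mm. Layer 125 (z = 12.5): the 27.5×19 cube contributes its full rectangle (perimeter 93.00 mm); the cube at (-2.5, 12) is present — its section is the full 14×14.5 rectangle (perimeter 57.00 mm); the cylinder at (4.5, 10): section is a regular 32-gon, circumradius r=10.5 (perimeter = 2·32·10.500·sin(180°/32) = 65.87 mm); Combining (union): the regions partially overlap (shared area 358.60 mm²), so the edge portions inside another operand are dropped and the merged outline is re-measured after clipping — boundary = 113.98 mm. So its perimeter = 113.98 mm. Layer 125 is larger (113.98 vs 65.87 mm).

layer 125 (z = 12.5 mm)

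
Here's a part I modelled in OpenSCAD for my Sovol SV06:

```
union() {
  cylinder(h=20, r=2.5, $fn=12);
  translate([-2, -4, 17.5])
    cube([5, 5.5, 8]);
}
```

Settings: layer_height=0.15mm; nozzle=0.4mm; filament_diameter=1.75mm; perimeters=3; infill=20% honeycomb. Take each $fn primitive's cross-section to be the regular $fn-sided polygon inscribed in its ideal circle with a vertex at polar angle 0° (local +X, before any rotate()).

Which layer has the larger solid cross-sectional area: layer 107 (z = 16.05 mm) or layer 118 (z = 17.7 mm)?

Layer 107 (z = 16.05): the r=2.5 cylinder gives a regular 12-gon of circumradius 2.5 (constant along its height) (area = (12/2)·2.500²·sin(360°/12) = 18.75 mm²); the cube at (-2, -4) is not intersected at this z (z outside [17.5, 25.5]); Merging all regions: only the r=2.5 cylinder is present, so the union is just that shape — area = 18.75 mm². So its area = 18.75 mm². Layer 118 (z = 17.7): the cylinder: section is a regular 12-gon, circumradius r=2.5 (area = (12/2)·2.500²·sin(360°/12) = 18.75 mm²); the cube at (-2, -4) is present — its section is the full 5×5.5 rectangle (area 27.50 mm²); Combining (union): the regions partially overlap — summed areas 46.25 mm² minus the doubly-counted overlap 15.37 mm² gives 30.88 mm² — area = 30.88 mm². So its area = 30.88 mm². Layer 118 is larger (30.88 vs 18.75 mm²).

layer 118 (z = 17.7 mm)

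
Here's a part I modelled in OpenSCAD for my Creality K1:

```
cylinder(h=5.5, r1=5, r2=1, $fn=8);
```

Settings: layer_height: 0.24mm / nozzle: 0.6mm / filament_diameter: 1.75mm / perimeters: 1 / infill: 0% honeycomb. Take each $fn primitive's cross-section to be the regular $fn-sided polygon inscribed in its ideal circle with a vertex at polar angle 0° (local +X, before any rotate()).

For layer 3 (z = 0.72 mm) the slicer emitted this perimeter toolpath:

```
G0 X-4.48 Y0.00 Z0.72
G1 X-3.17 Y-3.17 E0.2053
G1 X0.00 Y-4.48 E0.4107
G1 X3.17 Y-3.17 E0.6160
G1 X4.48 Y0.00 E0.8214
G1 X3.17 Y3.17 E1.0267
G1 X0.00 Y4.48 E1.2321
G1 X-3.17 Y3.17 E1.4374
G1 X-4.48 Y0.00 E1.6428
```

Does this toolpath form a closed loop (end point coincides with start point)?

yes

Start point (G0): (-4.48, 0.00). End point (last G1): the path returns to the start — closed.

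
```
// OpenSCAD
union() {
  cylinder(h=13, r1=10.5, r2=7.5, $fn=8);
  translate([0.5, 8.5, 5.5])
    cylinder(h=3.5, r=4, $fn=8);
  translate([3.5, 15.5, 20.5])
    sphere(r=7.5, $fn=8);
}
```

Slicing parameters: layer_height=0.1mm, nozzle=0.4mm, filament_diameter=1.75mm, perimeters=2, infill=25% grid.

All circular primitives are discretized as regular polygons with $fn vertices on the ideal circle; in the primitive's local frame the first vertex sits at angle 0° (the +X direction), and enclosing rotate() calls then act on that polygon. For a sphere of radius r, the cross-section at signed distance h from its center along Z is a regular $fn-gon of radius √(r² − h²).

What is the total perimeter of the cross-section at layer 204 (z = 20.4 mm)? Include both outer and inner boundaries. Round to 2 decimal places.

45.92 mm

At z = 20.4 mm: the cone does not reach this height (z outside [0, 13]); the cylinder at (0.5, 8.5) does not reach this height (z outside [5.5, 9]); the r=7.5 sphere at (3.5, 15.5) contributes a regular 8-gon of circumradius √(7.5²−0.1²) = 7.499 (perimeter = 2·8·7.499·sin(180°/8) = 45.92 mm); Merging all regions: only the r=7.5 sphere at (3.5, 15.5) is present, so the union is just that shape — boundary = 45.92 mm. Overall, the cross-section is a single solid region. Total boundary length (outer) = 45.92 mm.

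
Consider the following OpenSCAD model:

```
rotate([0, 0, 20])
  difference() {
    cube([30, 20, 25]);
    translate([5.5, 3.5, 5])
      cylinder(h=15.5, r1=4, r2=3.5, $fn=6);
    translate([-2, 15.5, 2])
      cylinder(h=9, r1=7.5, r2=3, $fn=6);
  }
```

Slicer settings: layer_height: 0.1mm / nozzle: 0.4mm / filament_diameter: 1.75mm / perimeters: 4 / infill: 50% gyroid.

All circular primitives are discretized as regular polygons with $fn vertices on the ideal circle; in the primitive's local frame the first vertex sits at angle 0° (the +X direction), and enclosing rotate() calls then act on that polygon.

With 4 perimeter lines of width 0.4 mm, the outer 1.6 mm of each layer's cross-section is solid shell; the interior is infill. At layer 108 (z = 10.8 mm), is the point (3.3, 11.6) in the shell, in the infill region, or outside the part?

At z = 10.8 mm: the cube is present — its section is the full 30×20 rectangle; the cone at (5.5, 3.5): at t=0.374 of its height the radius interpolates to r₁+(r₂−r₁)t = 3.813, giving a regular 6-gon of that circumradius; the cone at (-2, 15.5) (r1=7.5→r2=3) has section circumradius 3.100 here — a regular 6-gon; After the difference (first − rest): starting from the 30×20 cube, the cone at (5.5, 3.5) lies wholly inside it (removes its full 37.77 mm² and its 22.88 mm outline becomes a hole wall); the cone at (-2, 15.5) partially overlaps it — only the 2.10 mm² overlap (of its 24.97 mm²) is removed, clipping the outline — 1 connected region with 1 hole; (rotated 20° about Z; rotation is an isometry so areas/perimeters/island counts are preserved). Overall, the cross-section is one region with 1 hole. Undo the 20° rotation: the query point maps to (7.068, 9.772) in the un-rotated model frame. The nearest boundary edge runs (7.41, 6.80)→(3.59, 6.80); distance from the point to it = 2.97 mm. The point is inside the cross-section and 2.97 mm from the nearest boundary — more than the 1.6 mm shell width (4 × 0.4), so it's in the infill interior.

infill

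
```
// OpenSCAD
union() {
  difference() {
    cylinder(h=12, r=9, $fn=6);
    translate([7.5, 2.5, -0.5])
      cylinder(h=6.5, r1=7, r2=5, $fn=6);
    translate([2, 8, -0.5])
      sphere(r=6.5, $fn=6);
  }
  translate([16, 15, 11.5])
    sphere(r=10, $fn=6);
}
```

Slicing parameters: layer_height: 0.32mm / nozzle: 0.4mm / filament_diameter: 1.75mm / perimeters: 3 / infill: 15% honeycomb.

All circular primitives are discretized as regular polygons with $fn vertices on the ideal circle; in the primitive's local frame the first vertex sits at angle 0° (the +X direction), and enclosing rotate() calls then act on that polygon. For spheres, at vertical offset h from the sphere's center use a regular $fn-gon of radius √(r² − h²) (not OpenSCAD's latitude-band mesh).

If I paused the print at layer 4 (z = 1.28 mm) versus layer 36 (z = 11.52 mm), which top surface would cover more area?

layer 36 (z = 11.52 mm)

Layer 4 (z = 1.28): the cylinder: section is a regular 6-gon, circumradius r=9 (area = (6/2)·9.000²·sin(360°/6) = 210.44 mm²); the cone at (7.5, 2.5): at t=0.274 of its height the radius interpolates to r₁+(r₂−r₁)t = 6.452, giving a regular 6-gon of that circumradius (area = (6/2)·6.452²·sin(360°/6) = 108.16 mm²); the r=6.5 sphere at (2, 8) contributes a regular 6-gon of circumradius √(6.5²−1.78²) = 6.252 (area = (6/2)·6.252²·sin(360°/6) = 101.54 mm²); Taking the first minus the rest: starting from the r=9 cylinder (210.44 mm²), the cone at (7.5, 2.5) partially overlaps it — only the 49.14 mm² overlap (of its 108.16 mm²) is removed, clipping the outline; the r=6.5 sphere at (2, 8) partially overlaps it — only the 27.24 mm² overlap (of its 101.54 mm²) is removed, clipping the outline — area = 134.06 mm²; the sphere at (16, 15) is not intersected at this z (|z−center|=10.220 > r=10); Taking the union: only the result so far is present, so the union is just that shape — area = 134.06 mm². So its area = 134.06 mm². Layer 36 (z = 11.52): the r=9 cylinder gives a regular 6-gon of circumradius 9 (constant along its height) (area = (6/2)·9.000²·sin(360°/6) = 210.44 mm²); the cone at (7.5, 2.5) is absent (z outside [-0.5, 6]); the sphere at (2, 8) is not intersected at this z (|z−center|=12.020 > r=6.5); Taking the first minus the rest: none of the subtracted shapes is present at this height, so the r=9 cylinder is unchanged — area = 210.44 mm²; the sphere at (16, 15): section is a regular 6-gon, circumradius = √(r²−h²) = √(10²−0.02²) = 10.000 (area = (6/2)·10.000²·sin(360°/6) = 259.81 mm²); Taking the union: the 2 present regions are separate (no shared area or edge), so areas and boundary lengths simply add and each stays a separate island — area = 470.25 mm². So its area = 470.25 mm². Layer 36 is larger (470.25 vs 134.06 mm²).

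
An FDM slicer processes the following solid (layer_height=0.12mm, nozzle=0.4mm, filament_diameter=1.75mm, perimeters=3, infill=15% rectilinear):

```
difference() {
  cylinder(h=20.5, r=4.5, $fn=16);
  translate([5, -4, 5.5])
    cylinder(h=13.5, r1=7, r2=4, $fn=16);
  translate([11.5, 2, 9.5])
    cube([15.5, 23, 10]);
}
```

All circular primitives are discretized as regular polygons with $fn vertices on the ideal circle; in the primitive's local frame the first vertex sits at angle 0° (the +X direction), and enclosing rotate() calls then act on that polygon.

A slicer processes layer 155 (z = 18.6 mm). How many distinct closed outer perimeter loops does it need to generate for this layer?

At z = 18.6 mm: the r=4.5 cylinder contributes a regular 16-gon of circumradius 4.5; the cone at (5, -4): at t=0.970 of its height the radius interpolates to r₁+(r₂−r₁)t = 4.089, giving a regular 16-gon of that circumradius; the cube at (11.5, 2) (footprint 15.5×23) is included at this height; Subtracting the remaining from the first: starting from the r=4.5 cylinder, the cone at (5, -4) partially overlaps it — only the 7.89 mm² overlap (of its 51.18 mm²) is removed, clipping the outline; the 15.5×23 cube at (11.5, 2) misses the remaining region (no effect) — 1 connected region. The result has 1 disconnected region.

1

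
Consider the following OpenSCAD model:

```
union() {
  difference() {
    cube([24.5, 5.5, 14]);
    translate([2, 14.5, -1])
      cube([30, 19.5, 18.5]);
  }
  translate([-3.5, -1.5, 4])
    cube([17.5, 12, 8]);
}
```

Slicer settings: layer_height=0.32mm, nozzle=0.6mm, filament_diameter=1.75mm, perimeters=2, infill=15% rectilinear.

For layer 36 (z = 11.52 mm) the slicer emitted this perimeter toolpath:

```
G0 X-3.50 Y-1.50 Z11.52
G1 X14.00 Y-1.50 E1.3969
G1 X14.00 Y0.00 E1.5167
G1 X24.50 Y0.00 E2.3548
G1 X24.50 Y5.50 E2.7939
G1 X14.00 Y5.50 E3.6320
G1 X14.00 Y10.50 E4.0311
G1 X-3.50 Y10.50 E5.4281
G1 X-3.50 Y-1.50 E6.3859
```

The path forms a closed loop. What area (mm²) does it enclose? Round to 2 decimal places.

267.75 mm²

Apply the shoelace formula to the sequence of (X, Y) vertices; enclosed area = 267.75 mm².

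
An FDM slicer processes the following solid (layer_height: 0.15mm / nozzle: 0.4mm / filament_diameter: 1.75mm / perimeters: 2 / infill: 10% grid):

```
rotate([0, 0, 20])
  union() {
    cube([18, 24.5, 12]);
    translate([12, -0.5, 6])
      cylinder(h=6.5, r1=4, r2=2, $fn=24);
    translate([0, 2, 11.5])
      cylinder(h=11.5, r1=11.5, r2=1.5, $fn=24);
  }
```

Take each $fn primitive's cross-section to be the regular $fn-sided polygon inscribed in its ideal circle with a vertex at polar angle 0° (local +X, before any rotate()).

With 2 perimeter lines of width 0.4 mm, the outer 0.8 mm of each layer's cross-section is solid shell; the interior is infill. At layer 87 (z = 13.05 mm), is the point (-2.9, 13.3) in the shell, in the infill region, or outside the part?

At z = 13.05 mm: the cube does not reach this height (z outside [0, 12]); the cone at (12, -0.5) does not reach this height (z outside [6, 12.5]); the cone at (0, 2): at t=0.135 of its height the radius interpolates to r₁+(r₂−r₁)t = 10.152, giving a regular 24-gon of that circumradius; Taking the union: only the cone at (0, 2) is present, so the union is just that shape — 1 connected region; (whole slice rotated 20° about Z — lengths, areas and connectivity unchanged). Overall, the cross-section is a single solid region. Undo the 20° rotation: the query point maps to (1.824, 13.490) in the un-rotated model frame. The nearest boundary edge runs (2.63, 11.81)→(0.00, 12.15); distance from the point to it = 1.56 mm. The point is not inside any of the regions above, so it lies outside the cross-section (1.56 mm from the nearest boundary).

outside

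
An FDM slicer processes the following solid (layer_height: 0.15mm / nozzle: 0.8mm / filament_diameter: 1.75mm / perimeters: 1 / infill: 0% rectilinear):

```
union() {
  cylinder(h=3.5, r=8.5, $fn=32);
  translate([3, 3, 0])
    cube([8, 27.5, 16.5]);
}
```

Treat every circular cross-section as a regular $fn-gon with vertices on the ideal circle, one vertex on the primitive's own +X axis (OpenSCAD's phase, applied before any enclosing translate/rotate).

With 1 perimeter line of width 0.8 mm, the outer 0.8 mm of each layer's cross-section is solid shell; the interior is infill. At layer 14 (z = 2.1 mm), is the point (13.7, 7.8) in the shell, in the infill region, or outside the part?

At z = 2.1 mm: the r=8.5 cylinder gives a regular 32-gon of circumradius 8.5 (constant along its height); the 8×27.5 cube at (3, 3) contributes its full rectangle; Merging all regions: the regions partially overlap (shared area 15.64 mm²), so overlapping operands fuse into one piece — 1 connected region. Overall, the cross-section is a single solid region. The nearest boundary edge runs (11.00, 30.50)→(11.00, 3.00); distance from the point to it = 2.70 mm. The point is not inside any of the regions above, so it lies outside the cross-section (2.70 mm from the nearest boundary).

outside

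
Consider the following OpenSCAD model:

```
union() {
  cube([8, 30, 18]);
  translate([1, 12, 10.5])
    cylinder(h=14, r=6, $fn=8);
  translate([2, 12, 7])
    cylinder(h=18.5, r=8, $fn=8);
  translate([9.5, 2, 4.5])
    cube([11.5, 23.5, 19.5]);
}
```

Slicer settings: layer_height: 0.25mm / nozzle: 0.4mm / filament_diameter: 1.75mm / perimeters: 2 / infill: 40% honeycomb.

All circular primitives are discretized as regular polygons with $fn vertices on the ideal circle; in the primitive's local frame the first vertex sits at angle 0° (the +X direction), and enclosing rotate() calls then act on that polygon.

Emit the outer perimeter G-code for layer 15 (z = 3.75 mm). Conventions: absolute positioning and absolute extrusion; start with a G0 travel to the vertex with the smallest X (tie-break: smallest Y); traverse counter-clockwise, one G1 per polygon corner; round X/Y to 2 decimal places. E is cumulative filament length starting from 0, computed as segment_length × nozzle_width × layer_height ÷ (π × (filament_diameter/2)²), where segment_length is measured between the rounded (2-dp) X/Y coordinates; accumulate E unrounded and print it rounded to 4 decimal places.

G0 X0.00 Y0.00 Z3.75
G1 X8.00 Y0.00 E0.3326
G1 X8.00 Y30.00 E1.5799
G1 X0.00 Y30.00 E1.9125
G1 X0.00 Y0.00 E3.1597

At z = 3.75 mm: the cube (footprint 8×30) is included at this height; the cylinder at (1, 12) is not intersected at this z (z outside [10.5, 24.5]); the cylinder at (2, 12) does not reach this height (z outside [7, 25.5]); the cube at (9.5, 2) is not intersected at this z (z outside [4.5, 24]); Combining (union): only the 8×30 cube is present, so the union is just that shape — 1 connected region. The outline is a single polygon with 4 vertices. Extrusion per mm of travel: 0.4 × 0.25 / (π × 0.875²) = 0.041575. Accumulating E over each segment gives final E = 3.1597.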